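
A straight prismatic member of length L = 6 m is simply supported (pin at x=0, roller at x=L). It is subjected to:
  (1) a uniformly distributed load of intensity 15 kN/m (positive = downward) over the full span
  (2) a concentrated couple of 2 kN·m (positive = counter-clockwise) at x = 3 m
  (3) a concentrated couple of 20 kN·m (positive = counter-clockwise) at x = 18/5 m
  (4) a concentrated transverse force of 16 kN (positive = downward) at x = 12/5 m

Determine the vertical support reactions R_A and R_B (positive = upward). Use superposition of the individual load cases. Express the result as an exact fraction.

R_A = 874/15 kN, R_B = 716/15 kN

Load 1 — uniform load w=15 kN/m over full span:
  R_A = wL/2 = 15·6/2 = 45 kN
  R_B = wL/2 = 15·6/2 = 45 kN
Load 2 — applied couple M₀=2 kN·m at a=3 m (b=L-a=3):
  R_A = M₀/L = 2/6 = 1/3 kN
  R_B = -M₀/L = -2/6 = -1/3 kN
Load 3 — applied couple M₀=20 kN·m at a=18/5 m (b=L-a=12/5):
  R_A = M₀/L = 20/6 = 10/3 kN
  R_B = -M₀/L = -20/6 = -10/3 kN
Load 4 — point force P=16 kN at a=12/5 m (b=L-a=18/5):
  R_A = Pb/L = 16·(18/5)/6 = 48/5 kN
  R_B = Pa/L = 16·(12/5)/6 = 32/5 kN
Superposition: R_A = 874/15 kN, R_B = 716/15 kN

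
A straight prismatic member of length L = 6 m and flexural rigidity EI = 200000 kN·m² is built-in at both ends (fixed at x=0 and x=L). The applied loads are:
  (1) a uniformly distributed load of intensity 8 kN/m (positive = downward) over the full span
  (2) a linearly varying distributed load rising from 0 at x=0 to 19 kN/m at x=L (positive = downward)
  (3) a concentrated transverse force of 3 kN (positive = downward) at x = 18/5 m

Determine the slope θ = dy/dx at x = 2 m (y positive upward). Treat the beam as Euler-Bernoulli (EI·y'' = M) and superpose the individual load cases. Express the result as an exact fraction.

Load 1 — uniform load w=8 kN/m over full span:
  θ_1 = -wx(L-x)(L-2x)/(12EI) = -8·2·(6-2)·(6-2·2)/(12·200000) = -1/18750 rad
Load 2 — triangular load w₀=19 kN/m (0→w₀ over full span):
  θ_2 = -w₀(2x(L-x)(L-2x)(x+2L)+x²(L-x)²)/(120LEI) = -19·(2·2·(6-2)·(6-2·2)·(2+2·6)+2²·(6-2)²)/(120·6·200000) = -19/281250 rad
Load 3 — point force P=3 kN at a=18/5 m (b=L-a=12/5):
  θ_3 = -Pb²x(2aL-(3a+b)x)/(2L³EI)  [x≤a] = -3·(12/5)²·2·(2·(18/5)·6-(3·(18/5)+(12/5))·2)/(2·6³·200000) = -21/3125000 rad
Superposition: θ = Σ θ_i = -3589/28125000 rad ≈ -0.000128 rad

θ(2) = -3589/28125000 rad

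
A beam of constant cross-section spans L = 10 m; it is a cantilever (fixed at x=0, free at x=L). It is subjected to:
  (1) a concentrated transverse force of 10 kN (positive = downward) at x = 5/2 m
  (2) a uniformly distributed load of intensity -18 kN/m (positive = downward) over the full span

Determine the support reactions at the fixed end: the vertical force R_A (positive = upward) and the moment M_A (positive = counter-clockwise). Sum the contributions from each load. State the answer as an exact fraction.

Load 1 — point force P=10 kN at a=5/2 m (b=L-a=15/2):
  R_A = P = 10 kN
  M_A = Pa = 10·(5/2) = 25 kN·m
Load 2 — uniform load w=-18 kN/m over full span:
  R_A = wL = (-18)·10 = -180 kN
  M_A = wL²/2 = (-18)·10²/2 = -900 kN·m
Superposition: R_A = -170 kN, M_A = -875 kN·m

R_A = -170 kN, M_A = -875 kN·m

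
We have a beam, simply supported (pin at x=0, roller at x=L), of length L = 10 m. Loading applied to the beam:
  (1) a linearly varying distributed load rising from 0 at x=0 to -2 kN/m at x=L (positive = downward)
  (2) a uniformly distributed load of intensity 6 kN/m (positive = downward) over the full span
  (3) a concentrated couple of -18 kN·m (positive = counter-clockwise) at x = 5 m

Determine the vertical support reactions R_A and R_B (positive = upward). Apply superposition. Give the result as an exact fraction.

R_A = 373/15 kN, R_B = 377/15 kN

Load 1 — triangular load w₀=-2 kN/m (0→w₀ over full span):
  R_A = w₀L/6 = (-2)·10/6 = -10/3 kN
  R_B = w₀L/3 = (-2)·10/3 = -20/3 kN
Load 2 — uniform load w=6 kN/m over full span:
  R_A = wL/2 = 6·10/2 = 30 kN
  R_B = wL/2 = 6·10/2 = 30 kN
Load 3 — applied couple M₀=-18 kN·m at a=5 m (b=L-a=5):
  R_A = M₀/L = (-18)/10 = -9/5 kN
  R_B = -M₀/L = -(-18)/10 = 9/5 kN
Superposition: R_A = 373/15 kN, R_B = 377/15 kN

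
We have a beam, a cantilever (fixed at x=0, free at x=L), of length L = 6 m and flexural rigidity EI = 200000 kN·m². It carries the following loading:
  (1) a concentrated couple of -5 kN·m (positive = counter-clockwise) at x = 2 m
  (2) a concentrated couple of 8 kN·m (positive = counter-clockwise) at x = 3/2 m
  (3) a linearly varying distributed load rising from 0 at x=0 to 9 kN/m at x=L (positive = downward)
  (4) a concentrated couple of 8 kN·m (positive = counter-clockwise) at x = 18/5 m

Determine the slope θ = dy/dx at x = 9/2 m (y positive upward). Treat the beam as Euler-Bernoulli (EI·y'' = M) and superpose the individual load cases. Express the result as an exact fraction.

θ(9/2) = -265541/256000000 rad

Load 1 — applied couple M₀=-5 kN·m at a=2 m (b=L-a=4):
  θ_1 = M₀a/EI  [x>a] = (-5)·2/200000 = -1/20000 rad
Load 2 — applied couple M₀=8 kN·m at a=3/2 m (b=L-a=9/2):
  θ_2 = M₀a/EI  [x>a] = 8·(3/2)/200000 = 3/50000 rad
Load 3 — triangular load w₀=9 kN/m (0→w₀ over full span):
  θ_3 = (w₀Lx²/4-w₀L²x/3-w₀x⁴/(24L))/EI = (9·6·(9/2)²/4-9·6²·(9/2)/3-9·(9/2)⁴/(24·6))/200000 = -60993/51200000 rad
Load 4 — applied couple M₀=8 kN·m at a=18/5 m (b=L-a=12/5):
  θ_4 = M₀a/EI  [x>a] = 8·(18/5)/200000 = 9/62500 rad
Superposition: θ = Σ θ_i = -265541/256000000 rad ≈ -0.001037 rad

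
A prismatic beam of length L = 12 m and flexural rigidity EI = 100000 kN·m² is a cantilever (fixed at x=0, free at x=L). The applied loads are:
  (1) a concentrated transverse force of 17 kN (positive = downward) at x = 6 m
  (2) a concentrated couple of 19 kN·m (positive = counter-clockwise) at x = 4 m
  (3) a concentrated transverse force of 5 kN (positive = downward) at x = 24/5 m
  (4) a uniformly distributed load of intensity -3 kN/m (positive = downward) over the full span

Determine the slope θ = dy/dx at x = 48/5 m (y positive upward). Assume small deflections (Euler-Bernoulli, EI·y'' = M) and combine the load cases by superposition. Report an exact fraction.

Load 1 — point force P=17 kN at a=6 m (b=L-a=6):
  θ_1 = -Pa²/(2EI)  [x>a] = -17·6²/(2·100000) = -153/50000 rad
Load 2 — applied couple M₀=19 kN·m at a=4 m (b=L-a=8):
  θ_2 = M₀a/EI  [x>a] = 19·4/100000 = 19/25000 rad
Load 3 — point force P=5 kN at a=24/5 m (b=L-a=36/5):
  θ_3 = -Pa²/(2EI)  [x>a] = -5·(24/5)²/(2·100000) = -9/15625 rad
Load 4 — uniform load w=-3 kN/m over full span:
  θ_4 = -wx(x²-3Lx+3L²)/(6EI) = -(-3)·(48/5)·((48/5)²-3·12·(48/5)+3·12²)/(6·100000) = 3348/390625 rad
Superposition: θ = Σ θ_i = 35593/6250000 rad ≈ 0.005695 rad

θ(48/5) = 35593/6250000 rad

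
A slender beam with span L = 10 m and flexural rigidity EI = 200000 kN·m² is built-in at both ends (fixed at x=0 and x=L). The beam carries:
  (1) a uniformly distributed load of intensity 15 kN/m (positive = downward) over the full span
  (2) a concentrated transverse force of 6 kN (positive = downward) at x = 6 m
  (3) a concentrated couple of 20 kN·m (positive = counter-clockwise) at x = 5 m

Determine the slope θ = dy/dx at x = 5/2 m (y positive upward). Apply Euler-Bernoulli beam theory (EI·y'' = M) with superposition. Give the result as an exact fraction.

Load 1 — uniform load w=15 kN/m over full span:
  θ_1 = -wx(L-x)(L-2x)/(12EI) = -15·(5/2)·(10-(5/2))·(10-2·(5/2))/(12·200000) = -3/5120 rad
Load 2 — point force P=6 kN at a=6 m (b=L-a=4):
  θ_2 = -Pb²x(2aL-(3a+b)x)/(2L³EI)  [x≤a] = -6·4²·(5/2)·(2·6·10-(3·6+4)·(5/2))/(2·10³·200000) = -39/1000000 rad
Load 3 — applied couple M₀=20 kN·m at a=5 m (b=L-a=5):
  θ_3 = (R_Ax²/2 - M_Ax)/EI  [x≤a] with R_A=3, M_A=5 = (3·(5/2)²/2 - 5·(5/2))/200000 = -1/64000 rad
Superposition: θ = Σ θ_i = -10249/16000000 rad ≈ -0.000641 rad

θ(5/2) = -10249/16000000 rad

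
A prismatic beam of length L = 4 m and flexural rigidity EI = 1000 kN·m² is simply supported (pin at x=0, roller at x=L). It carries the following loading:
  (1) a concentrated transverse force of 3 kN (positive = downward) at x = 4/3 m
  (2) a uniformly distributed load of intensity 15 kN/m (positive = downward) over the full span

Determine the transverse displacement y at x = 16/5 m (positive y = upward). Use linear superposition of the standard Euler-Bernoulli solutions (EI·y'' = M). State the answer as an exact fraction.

Load 1 — point force P=3 kN at a=4/3 m (b=L-a=8/3):
  y_1 = -Pa(L-x)(2Lx-a²-x²)/(6LEI)  [x>a] = -3·(4/3)·(4-(16/5))·(2·4·(16/5)-(4/3)²-(16/5)²)/(6·4·1000) = -764/421875 m
Load 2 — uniform load w=15 kN/m over full span:
  y_2 = -wx(L³-2Lx²+x³)/(24EI) = -15·(16/5)·(4³-2·4·(16/5)²+(16/5)³)/(24·1000) = -464/15625 m
Superposition: y = Σ y_i = -13292/421875 m ≈ -0.031507 m

y(16/5) = -13292/421875 m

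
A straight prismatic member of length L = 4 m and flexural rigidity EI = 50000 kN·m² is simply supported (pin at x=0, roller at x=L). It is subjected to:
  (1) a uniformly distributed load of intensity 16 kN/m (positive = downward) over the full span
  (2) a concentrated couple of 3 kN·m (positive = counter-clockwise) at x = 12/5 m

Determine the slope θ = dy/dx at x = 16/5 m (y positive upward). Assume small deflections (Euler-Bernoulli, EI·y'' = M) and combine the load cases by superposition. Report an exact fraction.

Load 1 — uniform load w=16 kN/m over full span:
  θ_1 = -w(L³-6Lx²+4x³)/(24EI) = -16·(4³-6·4·(16/5)²+4·(16/5)³)/(24·50000) = 264/390625 rad
Load 2 — applied couple M₀=3 kN·m at a=12/5 m (b=L-a=8/5):
  θ_2 = (M₀x²/(2L)-M₀(x-a)+C₁)/EI  [x>a] with C₁=M₀(3b²-L²)/(6L)=-26/25 = (3·(16/5)²/(2·4)-3·((16/5)-(12/5))+(-26/25))/50000 = 1/125000 rad
Superposition: θ = Σ θ_i = 2137/3125000 rad ≈ 0.000684 rad

θ(16/5) = 2137/3125000 rad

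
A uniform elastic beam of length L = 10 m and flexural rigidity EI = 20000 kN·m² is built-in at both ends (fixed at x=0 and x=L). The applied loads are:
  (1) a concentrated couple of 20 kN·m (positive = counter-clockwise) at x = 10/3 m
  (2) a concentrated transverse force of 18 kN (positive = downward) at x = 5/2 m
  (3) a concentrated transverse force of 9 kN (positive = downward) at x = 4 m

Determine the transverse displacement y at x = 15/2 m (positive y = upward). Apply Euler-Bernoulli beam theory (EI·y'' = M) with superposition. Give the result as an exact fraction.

Load 1 — applied couple M₀=20 kN·m at a=10/3 m (b=L-a=20/3):
  y_1 = (R_Ax³/6 - M_Ax²/2 - M₀(x-a)²/2)/EI  [x>a] with R_A=8/3, M_A=0 = ((8/3)·(15/2)³/6 - 0·(15/2)²/2 - 20·((15/2)-(10/3))²/2)/20000 = 1/1440 m
Load 2 — point force P=18 kN at a=5/2 m (b=L-a=15/2):
  y_2 = -Pa²(L-x)²(3bL-(3b+a)(L-x))/(6L³EI)  [x>a] = -18·(5/2)²·(10-(15/2))²·(3·(15/2)·10-(3·(15/2)+(5/2))·(10-(15/2)))/(6·10³·20000) = -39/40960 m
Load 3 — point force P=9 kN at a=4 m (b=L-a=6):
  y_3 = -Pa²(L-x)²(3bL-(3b+a)(L-x))/(6L³EI)  [x>a] = -9·4²·(10-(15/2))²·(3·6·10-(3·6+4)·(10-(15/2)))/(6·10³·20000) = -3/3200 m
Superposition: y = Σ y_i = -2203/1843200 m ≈ -0.001195 m

y(15/2) = -2203/1843200 m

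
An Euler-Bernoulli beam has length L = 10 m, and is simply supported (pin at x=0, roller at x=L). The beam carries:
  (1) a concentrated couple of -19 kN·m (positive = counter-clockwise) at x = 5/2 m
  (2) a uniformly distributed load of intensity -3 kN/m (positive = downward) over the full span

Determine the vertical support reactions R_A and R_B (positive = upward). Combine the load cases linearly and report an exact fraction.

R_A = -169/10 kN, R_B = -131/10 kN

Load 1 — applied couple M₀=-19 kN·m at a=5/2 m (b=L-a=15/2):
  R_A = M₀/L = (-19)/10 = -19/10 kN
  R_B = -M₀/L = -(-19)/10 = 19/10 kN
Load 2 — uniform load w=-3 kN/m over full span:
  R_A = wL/2 = (-3)·10/2 = -15 kN
  R_B = wL/2 = (-3)·10/2 = -15 kN
Superposition: R_A = -169/10 kN, R_B = -131/10 kN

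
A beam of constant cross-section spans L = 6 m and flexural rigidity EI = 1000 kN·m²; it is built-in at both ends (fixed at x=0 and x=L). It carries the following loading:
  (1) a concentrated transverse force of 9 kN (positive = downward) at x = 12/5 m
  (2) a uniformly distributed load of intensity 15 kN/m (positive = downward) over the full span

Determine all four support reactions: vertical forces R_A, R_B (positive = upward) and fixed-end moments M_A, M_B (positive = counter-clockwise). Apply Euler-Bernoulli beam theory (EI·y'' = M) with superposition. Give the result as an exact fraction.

R_A = 6354/125 kN, M_A = 6597/125 kN·m, R_B = 6021/125 kN, M_B = -6273/125 kN·m

Load 1 — point force P=9 kN at a=12/5 m (b=L-a=18/5):
  R_A = Pb²(3a+b)/L³ = 9·(18/5)²·(3·(12/5)+(18/5))/6³ = 729/125 kN
  M_A = Pab²/L² = 9·(12/5)·(18/5)²/6² = 972/125 kN·m
  R_B = Pa²(a+3b)/L³ = 9·(12/5)²·((12/5)+3·(18/5))/6³ = 396/125 kN
  M_B = -Pa²b/L² = -9·(12/5)²·(18/5)/6² = -648/125 kN·m
Load 2 — uniform load w=15 kN/m over full span:
  R_A = wL/2 = 15·6/2 = 45 kN
  M_A = wL²/12 = 15·6²/12 = 45 kN·m
  R_B = wL/2 = 15·6/2 = 45 kN
  M_B = -wL²/12 = -15·6²/12 = -45 kN·m
Superposition: R_A = 6354/125 kN, M_A = 6597/125 kN·m, R_B = 6021/125 kN, M_B = -6273/125 kN·m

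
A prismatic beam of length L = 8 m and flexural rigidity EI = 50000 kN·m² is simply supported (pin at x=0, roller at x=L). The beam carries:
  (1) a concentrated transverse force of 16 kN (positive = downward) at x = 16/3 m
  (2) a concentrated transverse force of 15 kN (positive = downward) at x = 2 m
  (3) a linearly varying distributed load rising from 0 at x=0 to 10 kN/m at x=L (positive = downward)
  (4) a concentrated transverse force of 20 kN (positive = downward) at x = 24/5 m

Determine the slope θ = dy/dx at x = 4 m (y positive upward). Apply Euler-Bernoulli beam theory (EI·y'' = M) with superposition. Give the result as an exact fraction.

Load 1 — point force P=16 kN at a=16/3 m (b=L-a=8/3):
  θ_1 = -Pb(L²-b²-3x²)/(6LEI)  [x≤a] = -16·(8/3)·(8²-(8/3)²-3·4²)/(6·8·50000) = -8/50625 rad
Load 2 — point force P=15 kN at a=2 m (b=L-a=6):
  θ_2 = -Pa(2L²-6Lx+3x²+a²)/(6LEI)  [x>a] = -15·2·(2·8²-6·8·4+3·4²+2²)/(6·8·50000) = 3/20000 rad
Load 3 — triangular load w₀=10 kN/m (0→w₀ over full span):
  θ_3 = -w₀(7L⁴-30L²x²+15x⁴)/(360LEI) = -10·(7·8⁴-30·8²·4²+15·4⁴)/(360·8·50000) = -7/56250 rad
Load 4 — point force P=20 kN at a=24/5 m (b=L-a=16/5):
  θ_4 = -Pb(L²-b²-3x²)/(6LEI)  [x≤a] = -20·(16/5)·(8²-(16/5)²-3·4²)/(6·8·50000) = -12/78125 rad
Superposition: θ = Σ θ_i = -57929/202500000 rad ≈ -0.000286 rad

θ(4) = -57929/202500000 rad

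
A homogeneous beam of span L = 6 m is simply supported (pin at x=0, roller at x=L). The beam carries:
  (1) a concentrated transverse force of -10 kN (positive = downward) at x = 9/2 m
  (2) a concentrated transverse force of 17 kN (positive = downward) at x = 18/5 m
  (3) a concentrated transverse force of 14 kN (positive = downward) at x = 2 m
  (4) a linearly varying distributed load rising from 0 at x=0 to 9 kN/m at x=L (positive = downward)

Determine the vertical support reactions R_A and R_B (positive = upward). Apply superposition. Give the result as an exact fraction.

R_A = 679/30 kN, R_B = 761/30 kN

Load 1 — point force P=-10 kN at a=9/2 m (b=L-a=3/2):
  R_A = Pb/L = (-10)·(3/2)/6 = -5/2 kN
  R_B = Pa/L = (-10)·(9/2)/6 = -15/2 kN
Load 2 — point force P=17 kN at a=18/5 m (b=L-a=12/5):
  R_A = Pb/L = 17·(12/5)/6 = 34/5 kN
  R_B = Pa/L = 17·(18/5)/6 = 51/5 kN
Load 3 — point force P=14 kN at a=2 m (b=L-a=4):
  R_A = Pb/L = 14·4/6 = 28/3 kN
  R_B = Pa/L = 14·2/6 = 14/3 kN
Load 4 — triangular load w₀=9 kN/m (0→w₀ over full span):
  R_A = w₀L/6 = 9·6/6 = 9 kN
  R_B = w₀L/3 = 9·6/3 = 18 kN
Superposition: R_A = 679/30 kN, R_B = 761/30 kN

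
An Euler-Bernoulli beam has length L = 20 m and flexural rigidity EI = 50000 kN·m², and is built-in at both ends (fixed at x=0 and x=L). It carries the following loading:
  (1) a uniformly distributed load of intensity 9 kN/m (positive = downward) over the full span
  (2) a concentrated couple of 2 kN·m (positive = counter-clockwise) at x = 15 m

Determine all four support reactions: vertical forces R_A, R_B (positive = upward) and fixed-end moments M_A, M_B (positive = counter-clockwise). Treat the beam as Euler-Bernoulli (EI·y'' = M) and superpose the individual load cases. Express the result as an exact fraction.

R_A = 7209/80 kN, M_A = 2405/8 kN·m, R_B = 7191/80 kN, M_B = -2403/8 kN·m

Load 1 — uniform load w=9 kN/m over full span:
  R_A = wL/2 = 9·20/2 = 90 kN
  M_A = wL²/12 = 9·20²/12 = 300 kN·m
  R_B = wL/2 = 9·20/2 = 90 kN
  M_B = -wL²/12 = -9·20²/12 = -300 kN·m
Load 2 — applied couple M₀=2 kN·m at a=15 m (b=L-a=5):
  R_A = 6M₀ab/L³ = 6·2·15·5/20³ = 9/80 kN
  M_A = M₀b(2a-b)/L² = 2·5·(2·15-5)/20² = 5/8 kN·m
  R_B = -6M₀ab/L³ = -6·2·15·5/20³ = -9/80 kN
  M_B = M₀a(2b-a)/L² = 2·15·(2·5-15)/20² = -3/8 kN·m
Superposition: R_A = 7209/80 kN, M_A = 2405/8 kN·m, R_B = 7191/80 kN, M_B = -2403/8 kN·m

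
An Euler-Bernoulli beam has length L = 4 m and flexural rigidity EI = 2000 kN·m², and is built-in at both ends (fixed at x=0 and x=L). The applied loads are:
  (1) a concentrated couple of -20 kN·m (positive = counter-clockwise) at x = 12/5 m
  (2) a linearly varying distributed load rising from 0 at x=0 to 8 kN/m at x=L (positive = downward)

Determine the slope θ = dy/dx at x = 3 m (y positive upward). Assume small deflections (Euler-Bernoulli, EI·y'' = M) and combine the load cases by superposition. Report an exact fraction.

Load 1 — applied couple M₀=-20 kN·m at a=12/5 m (b=L-a=8/5):
  θ_1 = (R_Ax²/2 - M_Ax - M₀(x-a))/EI  [x>a] with R_A=-36/5, M_A=-32/5 = ((-36/5)·3²/2 - (-32/5)·3 - (-20)·(3-(12/5)))/2000 = -3/5000 rad
Load 2 — triangular load w₀=8 kN/m (0→w₀ over full span):
  θ_2 = -w₀(2x(L-x)(L-2x)(x+2L)+x²(L-x)²)/(120LEI) = -8·(2·3·(4-3)·(4-2·3)·(3+2·4)+3²·(4-3)²)/(120·4·2000) = 41/40000 rad
Superposition: θ = Σ θ_i = 17/40000 rad ≈ 0.000425 rad

θ(3) = 17/40000 rad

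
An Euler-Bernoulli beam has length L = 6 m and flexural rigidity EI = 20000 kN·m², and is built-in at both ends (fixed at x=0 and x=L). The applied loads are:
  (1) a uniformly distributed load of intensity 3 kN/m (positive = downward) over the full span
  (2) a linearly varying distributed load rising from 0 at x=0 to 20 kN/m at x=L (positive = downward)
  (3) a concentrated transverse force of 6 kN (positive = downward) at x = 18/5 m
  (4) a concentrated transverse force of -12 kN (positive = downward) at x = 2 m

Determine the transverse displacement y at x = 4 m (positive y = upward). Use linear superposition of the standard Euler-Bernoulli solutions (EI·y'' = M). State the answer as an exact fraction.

Load 1 — uniform load w=3 kN/m over full span:
  y_1 = -wx²(L-x)²/(24EI) = -3·4²·(6-4)²/(24·20000) = -1/2500 m
Load 2 — triangular load w₀=20 kN/m (0→w₀ over full span):
  y_2 = -w₀x²(L-x)²(x+2L)/(120LEI) = -20·4²·(6-4)²·(4+2·6)/(120·6·20000) = -8/5625 m
Load 3 — point force P=6 kN at a=18/5 m (b=L-a=12/5):
  y_3 = -Pa²(L-x)²(3bL-(3b+a)(L-x))/(6L³EI)  [x>a] = -6·(18/5)²·(6-4)²·(3·(12/5)·6-(3·(12/5)+(18/5))·(6-4))/(6·6³·20000) = -81/312500 m
Load 4 — point force P=-12 kN at a=2 m (b=L-a=4):
  y_4 = -Pa²(L-x)²(3bL-(3b+a)(L-x))/(6L³EI)  [x>a] = -(-12)·2²·(6-4)²·(3·4·6-(3·4+2)·(6-4))/(6·6³·20000) = 11/33750 m
Superposition: y = Σ y_i = -3703/2109375 m ≈ -0.001755 m

y(4) = -3703/2109375 m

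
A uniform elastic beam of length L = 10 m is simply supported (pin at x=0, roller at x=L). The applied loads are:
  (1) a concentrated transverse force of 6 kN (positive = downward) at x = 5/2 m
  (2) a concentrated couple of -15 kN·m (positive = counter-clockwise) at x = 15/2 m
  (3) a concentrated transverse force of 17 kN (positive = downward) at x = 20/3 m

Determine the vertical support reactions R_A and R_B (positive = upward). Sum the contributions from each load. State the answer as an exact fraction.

R_A = 26/3 kN, R_B = 43/3 kN

Load 1 — point force P=6 kN at a=5/2 m (b=L-a=15/2):
  R_A = Pb/L = 6·(15/2)/10 = 9/2 kN
  R_B = Pa/L = 6·(5/2)/10 = 3/2 kN
Load 2 — applied couple M₀=-15 kN·m at a=15/2 m (b=L-a=5/2):
  R_A = M₀/L = (-15)/10 = -3/2 kN
  R_B = -M₀/L = -(-15)/10 = 3/2 kN
Load 3 — point force P=17 kN at a=20/3 m (b=L-a=10/3):
  R_A = Pb/L = 17·(10/3)/10 = 17/3 kN
  R_B = Pa/L = 17·(20/3)/10 = 34/3 kN
Superposition: R_A = 26/3 kN, R_B = 43/3 kN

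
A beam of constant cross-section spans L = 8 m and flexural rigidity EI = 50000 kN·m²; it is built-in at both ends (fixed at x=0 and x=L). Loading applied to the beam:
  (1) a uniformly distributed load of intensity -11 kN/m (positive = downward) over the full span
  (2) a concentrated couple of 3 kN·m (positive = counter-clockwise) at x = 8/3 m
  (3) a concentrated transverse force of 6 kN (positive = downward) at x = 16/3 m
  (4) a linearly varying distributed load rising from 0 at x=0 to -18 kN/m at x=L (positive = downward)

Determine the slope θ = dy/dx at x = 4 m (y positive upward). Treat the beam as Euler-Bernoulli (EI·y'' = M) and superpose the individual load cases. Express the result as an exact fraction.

θ(4) = 17/281250 rad

Load 1 — uniform load w=-11 kN/m over full span:
  θ_1 = -wx(L-x)(L-2x)/(12EI) = -(-11)·4·(8-4)·(8-2·4)/(12·50000) = 0 rad
Load 2 — applied couple M₀=3 kN·m at a=8/3 m (b=L-a=16/3):
  θ_2 = (R_Ax²/2 - M_Ax - M₀(x-a))/EI  [x>a] with R_A=1/2, M_A=0 = ((1/2)·4²/2 - 0·4 - 3·(4-(8/3)))/50000 = 0 rad
Load 3 — point force P=6 kN at a=16/3 m (b=L-a=8/3):
  θ_3 = -Pb²x(2aL-(3a+b)x)/(2L³EI)  [x≤a] = -6·(8/3)²·4·(2·(16/3)·8-(3·(16/3)+(8/3))·4)/(2·8³·50000) = -1/28125 rad
Load 4 — triangular load w₀=-18 kN/m (0→w₀ over full span):
  θ_4 = -w₀(2x(L-x)(L-2x)(x+2L)+x²(L-x)²)/(120LEI) = -(-18)·(2·4·(8-4)·(8-2·4)·(4+2·8)+4²·(8-4)²)/(120·8·50000) = 3/31250 rad
Superposition: θ = Σ θ_i = 17/281250 rad ≈ 0.000060 rad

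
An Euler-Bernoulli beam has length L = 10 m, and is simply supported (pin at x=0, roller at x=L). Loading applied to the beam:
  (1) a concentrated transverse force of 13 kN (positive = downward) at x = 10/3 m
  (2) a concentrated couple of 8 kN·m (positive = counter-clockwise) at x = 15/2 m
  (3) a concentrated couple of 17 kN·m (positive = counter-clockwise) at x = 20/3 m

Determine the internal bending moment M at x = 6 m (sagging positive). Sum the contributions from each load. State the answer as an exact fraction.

M(6) = 97/3 kN·m

Load 1 — point force P=13 kN at a=10/3 m (b=L-a=20/3):
  M_1 = Pa(L-x)/L  [x>a] = 13·(10/3)·(10-6)/10 = 52/3 kN·m
Load 2 — applied couple M₀=8 kN·m at a=15/2 m (b=L-a=5/2):
  M_2 = M₀x/L  [x≤a] = 8·6/10 = 24/5 kN·m
Load 3 — applied couple M₀=17 kN·m at a=20/3 m (b=L-a=10/3):
  M_3 = M₀x/L  [x≤a] = 17·6/10 = 51/5 kN·m
Superposition: M = Σ M_i = 97/3 kN·m ≈ 32.333333 kN·m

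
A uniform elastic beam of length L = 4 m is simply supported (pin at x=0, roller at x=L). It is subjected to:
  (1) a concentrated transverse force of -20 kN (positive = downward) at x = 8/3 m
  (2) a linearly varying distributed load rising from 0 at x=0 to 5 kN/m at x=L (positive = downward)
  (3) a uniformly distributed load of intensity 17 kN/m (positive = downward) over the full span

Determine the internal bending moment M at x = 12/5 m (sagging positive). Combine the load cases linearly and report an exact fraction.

M(12/5) = 544/25 kN·m

Load 1 — point force P=-20 kN at a=8/3 m (b=L-a=4/3):
  M_1 = Pbx/L  [x≤a] = (-20)·(4/3)·(12/5)/4 = -16 kN·m
Load 2 — triangular load w₀=5 kN/m (0→w₀ over full span):
  M_2 = w₀Lx/6 - w₀x³/(6L) = 5·4·(12/5)/6 - 5·(12/5)³/(6·4) = 128/25 kN·m
Load 3 — uniform load w=17 kN/m over full span:
  M_3 = wx(L-x)/2 = 17·(12/5)·(4-(12/5))/2 = 816/25 kN·m
Superposition: M = Σ M_i = 544/25 kN·m ≈ 21.760000 kN·m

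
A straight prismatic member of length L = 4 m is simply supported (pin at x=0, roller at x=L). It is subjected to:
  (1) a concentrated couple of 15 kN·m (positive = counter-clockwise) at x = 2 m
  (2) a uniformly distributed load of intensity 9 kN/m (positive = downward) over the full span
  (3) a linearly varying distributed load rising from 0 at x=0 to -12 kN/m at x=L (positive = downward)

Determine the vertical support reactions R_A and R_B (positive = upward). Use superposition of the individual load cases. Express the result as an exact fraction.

Load 1 — applied couple M₀=15 kN·m at a=2 m (b=L-a=2):
  R_A = M₀/L = 15/4 kN
  R_B = -M₀/L = -15/4 kN
Load 2 — uniform load w=9 kN/m over full span:
  R_A = wL/2 = 9·4/2 = 18 kN
  R_B = wL/2 = 9·4/2 = 18 kN
Load 3 — triangular load w₀=-12 kN/m (0→w₀ over full span):
  R_A = w₀L/6 = (-12)·4/6 = -8 kN
  R_B = w₀L/3 = (-12)·4/3 = -16 kN
Superposition: R_A = 55/4 kN, R_B = -7/4 kN

R_A = 55/4 kN, R_B = -7/4 kN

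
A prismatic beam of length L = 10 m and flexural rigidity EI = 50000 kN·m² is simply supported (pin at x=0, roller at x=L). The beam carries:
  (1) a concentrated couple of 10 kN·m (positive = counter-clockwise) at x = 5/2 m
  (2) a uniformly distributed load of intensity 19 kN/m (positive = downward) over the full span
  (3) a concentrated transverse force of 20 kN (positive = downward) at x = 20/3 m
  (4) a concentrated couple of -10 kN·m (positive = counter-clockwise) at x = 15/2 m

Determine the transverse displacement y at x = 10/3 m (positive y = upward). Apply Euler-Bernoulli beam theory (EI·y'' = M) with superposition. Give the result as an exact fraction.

y(10/3) = -6113/129600 m

Load 1 — applied couple M₀=10 kN·m at a=5/2 m (b=L-a=15/2):
  y_1 = (M₀x³/(6L)-M₀(x-a)²/2+C₁x)/EI  [x>a] with C₁=M₀(3b²-L²)/(6L)=275/24 = (10·(10/3)³/(6·10)-10·((10/3)-(5/2))²/2+(275/24)·(10/3))/50000 = 53/64800 m
Load 2 — uniform load w=19 kN/m over full span:
  y_2 = -wx(L³-2Lx²+x³)/(24EI) = -19·(10/3)·(10³-2·10·(10/3)²+(10/3)³)/(24·50000) = -209/4860 m
Load 3 — point force P=20 kN at a=20/3 m (b=L-a=10/3):
  y_3 = -Pbx(L²-b²-x²)/(6LEI)  [x≤a] = -20·(10/3)·(10/3)·(10²-(10/3)²-(10/3)²)/(6·10·50000) = -7/1215 m
Load 4 — applied couple M₀=-10 kN·m at a=15/2 m (b=L-a=5/2):
  y_4 = (M₀x³/(6L)+C₁x)/EI  [x≤a] with C₁=M₀(3b²-L²)/(6L)=325/24 = ((-10)·(10/3)³/(6·10)+(325/24)·(10/3))/50000 = 101/129600 m
Superposition: y = Σ y_i = -6113/129600 m ≈ -0.047168 m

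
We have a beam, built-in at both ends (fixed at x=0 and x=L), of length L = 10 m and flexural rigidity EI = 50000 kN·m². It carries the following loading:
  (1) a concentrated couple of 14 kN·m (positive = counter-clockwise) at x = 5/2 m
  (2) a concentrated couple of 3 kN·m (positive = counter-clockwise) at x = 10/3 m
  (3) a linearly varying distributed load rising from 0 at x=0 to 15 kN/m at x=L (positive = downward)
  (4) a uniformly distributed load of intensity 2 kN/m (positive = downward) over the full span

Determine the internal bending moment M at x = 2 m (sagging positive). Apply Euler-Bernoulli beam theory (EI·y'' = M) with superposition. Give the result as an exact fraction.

Load 1 — applied couple M₀=14 kN·m at a=5/2 m (b=L-a=15/2):
  M_1 = R_Ax - M_A  [x≤a] with R_A=63/40, M_A=-21/8 = (63/40)·2 - (-21/8) = 231/40 kN·m
Load 2 — applied couple M₀=3 kN·m at a=10/3 m (b=L-a=20/3):
  M_2 = R_Ax - M_A  [x≤a] with R_A=2/5, M_A=0 = (2/5)·2 - 0 = 4/5 kN·m
Load 3 — triangular load w₀=15 kN/m (0→w₀ over full span):
  M_3 = 3w₀Lx/20 - w₀L²/30 - w₀x³/(6L) = 3·15·10·2/20 - 15·10²/30 - 15·2³/(6·10) = -7 kN·m
Load 4 — uniform load w=2 kN/m over full span:
  M_4 = wLx/2 - wL²/12 - wx²/2 = 2·10·2/2 - 2·10²/12 - 2·2²/2 = -2/3 kN·m
Superposition: M = Σ M_i = -131/120 kN·m ≈ -1.091667 kN·m

M(2) = -131/120 kN·m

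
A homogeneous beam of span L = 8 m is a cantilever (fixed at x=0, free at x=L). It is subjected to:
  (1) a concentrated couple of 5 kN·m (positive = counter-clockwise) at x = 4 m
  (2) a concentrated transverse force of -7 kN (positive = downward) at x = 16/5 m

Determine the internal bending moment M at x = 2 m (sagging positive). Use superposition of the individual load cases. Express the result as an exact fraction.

Load 1 — applied couple M₀=5 kN·m at a=4 m (b=L-a=4):
  M_1 = M₀  [x≤a] = 5 = 5 kN·m
Load 2 — point force P=-7 kN at a=16/5 m (b=L-a=24/5):
  M_2 = -P(a-x)  [x≤a] = -(-7)·((16/5)-2) = 42/5 kN·m
Superposition: M = Σ M_i = 67/5 kN·m ≈ 13.400000 kN·m

M(2) = 67/5 kN·m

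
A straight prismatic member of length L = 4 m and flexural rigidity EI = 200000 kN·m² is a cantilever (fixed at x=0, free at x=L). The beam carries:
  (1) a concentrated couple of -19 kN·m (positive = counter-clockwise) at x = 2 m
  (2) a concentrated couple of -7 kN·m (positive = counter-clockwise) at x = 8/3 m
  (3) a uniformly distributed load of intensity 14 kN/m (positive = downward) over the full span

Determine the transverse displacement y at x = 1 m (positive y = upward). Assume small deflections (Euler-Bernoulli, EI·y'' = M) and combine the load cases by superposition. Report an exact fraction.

Load 1 — applied couple M₀=-19 kN·m at a=2 m (b=L-a=2):
  y_1 = M₀x²/(2EI)  [x≤a] = (-19)·1²/(2·200000) = -19/400000 m
Load 2 — applied couple M₀=-7 kN·m at a=8/3 m (b=L-a=4/3):
  y_2 = M₀x²/(2EI)  [x≤a] = (-7)·1²/(2·200000) = -7/400000 m
Load 3 — uniform load w=14 kN/m over full span:
  y_3 = -wx²(x²-4Lx+6L²)/(24EI) = -14·1²·(1²-4·4·1+6·4²)/(24·200000) = -189/800000 m
Superposition: y = Σ y_i = -241/800000 m ≈ -0.000301 m

y(1) = -241/800000 m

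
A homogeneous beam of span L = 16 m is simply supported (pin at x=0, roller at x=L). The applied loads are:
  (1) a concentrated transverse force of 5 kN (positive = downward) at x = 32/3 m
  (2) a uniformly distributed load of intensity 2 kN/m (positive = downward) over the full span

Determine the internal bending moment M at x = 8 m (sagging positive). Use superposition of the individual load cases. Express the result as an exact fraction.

M(8) = 232/3 kN·m

Load 1 — point force P=5 kN at a=32/3 m (b=L-a=16/3):
  M_1 = Pbx/L  [x≤a] = 5·(16/3)·8/16 = 40/3 kN·m
Load 2 — uniform load w=2 kN/m over full span:
  M_2 = wx(L-x)/2 = 2·8·(16-8)/2 = 64 kN·m
Superposition: M = Σ M_i = 232/3 kN·m ≈ 77.333333 kN·m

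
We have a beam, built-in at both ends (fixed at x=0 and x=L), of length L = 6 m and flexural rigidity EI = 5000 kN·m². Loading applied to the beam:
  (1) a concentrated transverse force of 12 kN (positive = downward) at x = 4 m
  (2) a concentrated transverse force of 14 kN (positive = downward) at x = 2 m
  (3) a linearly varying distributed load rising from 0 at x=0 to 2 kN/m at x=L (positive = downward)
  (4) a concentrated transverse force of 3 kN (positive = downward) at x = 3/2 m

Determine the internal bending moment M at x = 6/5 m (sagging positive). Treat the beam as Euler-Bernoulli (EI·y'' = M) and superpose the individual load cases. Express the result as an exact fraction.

M(6/5) = -5719/4000 kN·m

Load 1 — point force P=12 kN at a=4 m (b=L-a=2):
  M_1 = Pb²(3a+b)x/L³ - Pab²/L²  [x≤a] = 12·2²·(3·4+2)·(6/5)/6³ - 12·4·2²/6² = -8/5 kN·m
Load 2 — point force P=14 kN at a=2 m (b=L-a=4):
  M_2 = Pb²(3a+b)x/L³ - Pab²/L²  [x≤a] = 14·4²·(3·2+4)·(6/5)/6³ - 14·2·4²/6² = 0 kN·m
Load 3 — triangular load w₀=2 kN/m (0→w₀ over full span):
  M_3 = 3w₀Lx/20 - w₀L²/30 - w₀x³/(6L) = 3·2·6·(6/5)/20 - 2·6²/30 - 2·(6/5)³/(6·6) = -42/125 kN·m
Load 4 — point force P=3 kN at a=3/2 m (b=L-a=9/2):
  M_4 = Pb²(3a+b)x/L³ - Pab²/L²  [x≤a] = 3·(9/2)²·(3·(3/2)+(9/2))·(6/5)/6³ - 3·(3/2)·(9/2)²/6² = 81/160 kN·m
Superposition: M = Σ M_i = -5719/4000 kN·m ≈ -1.429750 kN·m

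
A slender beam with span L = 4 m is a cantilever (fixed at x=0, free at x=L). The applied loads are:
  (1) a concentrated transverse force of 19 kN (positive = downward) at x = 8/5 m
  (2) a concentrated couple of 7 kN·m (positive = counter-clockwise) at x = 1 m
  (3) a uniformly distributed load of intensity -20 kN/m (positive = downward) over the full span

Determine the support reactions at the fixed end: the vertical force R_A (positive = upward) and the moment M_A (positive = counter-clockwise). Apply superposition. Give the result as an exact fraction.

R_A = -61 kN, M_A = -683/5 kN·m

Load 1 — point force P=19 kN at a=8/5 m (b=L-a=12/5):
  R_A = P = 19 kN
  M_A = Pa = 19·(8/5) = 152/5 kN·m
Load 2 — applied couple M₀=7 kN·m at a=1 m (b=L-a=3):
  R_A = 0 kN
  M_A = -M₀ = -7 kN·m
Load 3 — uniform load w=-20 kN/m over full span:
  R_A = wL = (-20)·4 = -80 kN
  M_A = wL²/2 = (-20)·4²/2 = -160 kN·m
Superposition: R_A = -61 kN, M_A = -683/5 kN·m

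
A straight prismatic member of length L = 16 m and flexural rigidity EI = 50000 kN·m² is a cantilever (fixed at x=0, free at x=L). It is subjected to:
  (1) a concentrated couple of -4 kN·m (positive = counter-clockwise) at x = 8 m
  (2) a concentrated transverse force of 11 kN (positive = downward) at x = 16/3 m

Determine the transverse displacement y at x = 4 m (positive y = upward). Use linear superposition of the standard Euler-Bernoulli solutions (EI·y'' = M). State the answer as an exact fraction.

y(4) = -24/3125 m

Load 1 — applied couple M₀=-4 kN·m at a=8 m (b=L-a=8):
  y_1 = M₀x²/(2EI)  [x≤a] = (-4)·4²/(2·50000) = -2/3125 m
Load 2 — point force P=11 kN at a=16/3 m (b=L-a=32/3):
  y_2 = -Px²(3a-x)/(6EI)  [x≤a] = -11·4²·(3·(16/3)-4)/(6·50000) = -22/3125 m
Superposition: y = Σ y_i = -24/3125 m ≈ -0.007680 m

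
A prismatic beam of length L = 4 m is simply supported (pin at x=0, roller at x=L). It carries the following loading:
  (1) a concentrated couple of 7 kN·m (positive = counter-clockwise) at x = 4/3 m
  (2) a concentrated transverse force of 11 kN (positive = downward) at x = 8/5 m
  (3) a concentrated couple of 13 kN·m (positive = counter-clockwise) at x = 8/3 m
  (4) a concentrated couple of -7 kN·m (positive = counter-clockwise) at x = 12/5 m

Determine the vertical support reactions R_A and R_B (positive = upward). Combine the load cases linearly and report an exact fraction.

R_A = 197/20 kN, R_B = 23/20 kN

Load 1 — applied couple M₀=7 kN·m at a=4/3 m (b=L-a=8/3):
  R_A = M₀/L = 7/4 kN
  R_B = -M₀/L = -7/4 kN
Load 2 — point force P=11 kN at a=8/5 m (b=L-a=12/5):
  R_A = Pb/L = 11·(12/5)/4 = 33/5 kN
  R_B = Pa/L = 11·(8/5)/4 = 22/5 kN
Load 3 — applied couple M₀=13 kN·m at a=8/3 m (b=L-a=4/3):
  R_A = M₀/L = 13/4 kN
  R_B = -M₀/L = -13/4 kN
Load 4 — applied couple M₀=-7 kN·m at a=12/5 m (b=L-a=8/5):
  R_A = M₀/L = (-7)/4 = -7/4 kN
  R_B = -M₀/L = -(-7)/4 = 7/4 kN
Superposition: R_A = 197/20 kN, R_B = 23/20 kN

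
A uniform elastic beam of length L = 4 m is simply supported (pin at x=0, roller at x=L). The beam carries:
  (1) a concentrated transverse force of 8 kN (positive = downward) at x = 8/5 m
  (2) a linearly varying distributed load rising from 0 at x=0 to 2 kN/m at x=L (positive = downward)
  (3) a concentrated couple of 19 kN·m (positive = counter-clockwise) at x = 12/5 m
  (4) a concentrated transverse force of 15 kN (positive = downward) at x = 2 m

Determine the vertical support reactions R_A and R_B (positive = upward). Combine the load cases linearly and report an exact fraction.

Load 1 — point force P=8 kN at a=8/5 m (b=L-a=12/5):
  R_A = Pb/L = 8·(12/5)/4 = 24/5 kN
  R_B = Pa/L = 8·(8/5)/4 = 16/5 kN
Load 2 — triangular load w₀=2 kN/m (0→w₀ over full span):
  R_A = w₀L/6 = 2·4/6 = 4/3 kN
  R_B = w₀L/3 = 2·4/3 = 8/3 kN
Load 3 — applied couple M₀=19 kN·m at a=12/5 m (b=L-a=8/5):
  R_A = M₀/L = 19/4 kN
  R_B = -M₀/L = -19/4 kN
Load 4 — point force P=15 kN at a=2 m (b=L-a=2):
  R_A = Pb/L = 15·2/4 = 15/2 kN
  R_B = Pa/L = 15·2/4 = 15/2 kN
Superposition: R_A = 1103/60 kN, R_B = 517/60 kN

R_A = 1103/60 kN, R_B = 517/60 kN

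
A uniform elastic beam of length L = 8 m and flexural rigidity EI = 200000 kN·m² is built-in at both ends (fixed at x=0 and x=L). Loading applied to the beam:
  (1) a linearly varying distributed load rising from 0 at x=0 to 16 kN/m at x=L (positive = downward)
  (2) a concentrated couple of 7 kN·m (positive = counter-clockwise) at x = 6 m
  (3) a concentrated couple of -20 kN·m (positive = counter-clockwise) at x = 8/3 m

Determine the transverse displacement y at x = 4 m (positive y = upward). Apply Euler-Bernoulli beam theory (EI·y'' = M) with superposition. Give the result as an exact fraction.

Load 1 — triangular load w₀=16 kN/m (0→w₀ over full span):
  y_1 = -w₀x²(L-x)²(x+2L)/(120LEI) = -16·4²·(8-4)²·(4+2·8)/(120·8·200000) = -4/9375 m
Load 2 — applied couple M₀=7 kN·m at a=6 m (b=L-a=2):
  y_2 = (R_Ax³/6 - M_Ax²/2)/EI  [x≤a] with R_A=63/64, M_A=35/16 = ((63/64)·4³/6 - (35/16)·4²/2)/200000 = -7/200000 m
Load 3 — applied couple M₀=-20 kN·m at a=8/3 m (b=L-a=16/3):
  y_3 = (R_Ax³/6 - M_Ax²/2 - M₀(x-a)²/2)/EI  [x>a] with R_A=-10/3, M_A=0 = ((-10/3)·4³/6 - 0·4²/2 - (-20)·(4-(8/3))²/2)/200000 = -1/11250 m
Superposition: y = Σ y_i = -991/1800000 m ≈ -0.000551 m

y(4) = -991/1800000 m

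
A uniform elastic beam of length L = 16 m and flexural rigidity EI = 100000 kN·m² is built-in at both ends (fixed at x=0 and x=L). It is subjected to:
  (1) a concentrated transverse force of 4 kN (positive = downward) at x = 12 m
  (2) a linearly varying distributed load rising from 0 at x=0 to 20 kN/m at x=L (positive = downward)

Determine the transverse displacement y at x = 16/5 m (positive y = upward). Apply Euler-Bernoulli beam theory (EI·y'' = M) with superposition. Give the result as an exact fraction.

y(16/5) = -183724/29296875 m

Load 1 — point force P=4 kN at a=12 m (b=L-a=4):
  y_1 = -Pb²x²(3aL-(3a+b)x)/(6L³EI)  [x≤a] = -4·4²·(16/5)²·(3·12·16-(3·12+4)·(16/5))/(6·16³·100000) = -28/234375 m
Load 2 — triangular load w₀=20 kN/m (0→w₀ over full span):
  y_2 = -w₀x²(L-x)²(x+2L)/(120LEI) = -20·(16/5)²·(16-(16/5))²·((16/5)+2·16)/(120·16·100000) = -180224/29296875 m
Superposition: y = Σ y_i = -183724/29296875 m ≈ -0.006271 m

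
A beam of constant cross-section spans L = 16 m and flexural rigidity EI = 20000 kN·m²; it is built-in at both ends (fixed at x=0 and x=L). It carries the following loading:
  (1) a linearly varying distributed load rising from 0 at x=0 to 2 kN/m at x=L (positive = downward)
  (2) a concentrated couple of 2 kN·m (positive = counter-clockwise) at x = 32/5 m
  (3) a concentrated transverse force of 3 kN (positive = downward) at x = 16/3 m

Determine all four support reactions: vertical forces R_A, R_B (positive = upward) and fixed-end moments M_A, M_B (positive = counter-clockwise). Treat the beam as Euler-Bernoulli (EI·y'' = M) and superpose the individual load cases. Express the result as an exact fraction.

R_A = 3241/450 kN, M_A = 5494/225 kN·m, R_B = 5309/450 kN, M_B = -6416/225 kN·m

Load 1 — triangular load w₀=2 kN/m (0→w₀ over full span):
  R_A = 3w₀L/20 = 3·2·16/20 = 24/5 kN
  M_A = w₀L²/30 = 2·16²/30 = 256/15 kN·m
  R_B = 7w₀L/20 = 7·2·16/20 = 56/5 kN
  M_B = -w₀L²/20 = -2·16²/20 = -128/5 kN·m
Load 2 — applied couple M₀=2 kN·m at a=32/5 m (b=L-a=48/5):
  R_A = 6M₀ab/L³ = 6·2·(32/5)·(48/5)/16³ = 9/50 kN
  M_A = M₀b(2a-b)/L² = 2·(48/5)·(2·(32/5)-(48/5))/16² = 6/25 kN·m
  R_B = -6M₀ab/L³ = -6·2·(32/5)·(48/5)/16³ = -9/50 kN
  M_B = M₀a(2b-a)/L² = 2·(32/5)·(2·(48/5)-(32/5))/16² = 16/25 kN·m
Load 3 — point force P=3 kN at a=16/3 m (b=L-a=32/3):
  R_A = Pb²(3a+b)/L³ = 3·(32/3)²·(3·(16/3)+(32/3))/16³ = 20/9 kN
  M_A = Pab²/L² = 3·(16/3)·(32/3)²/16² = 64/9 kN·m
  R_B = Pa²(a+3b)/L³ = 3·(16/3)²·((16/3)+3·(32/3))/16³ = 7/9 kN
  M_B = -Pa²b/L² = -3·(16/3)²·(32/3)/16² = -32/9 kN·m
Superposition: R_A = 3241/450 kN, M_A = 5494/225 kN·m, R_B = 5309/450 kN, M_B = -6416/225 kN·m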